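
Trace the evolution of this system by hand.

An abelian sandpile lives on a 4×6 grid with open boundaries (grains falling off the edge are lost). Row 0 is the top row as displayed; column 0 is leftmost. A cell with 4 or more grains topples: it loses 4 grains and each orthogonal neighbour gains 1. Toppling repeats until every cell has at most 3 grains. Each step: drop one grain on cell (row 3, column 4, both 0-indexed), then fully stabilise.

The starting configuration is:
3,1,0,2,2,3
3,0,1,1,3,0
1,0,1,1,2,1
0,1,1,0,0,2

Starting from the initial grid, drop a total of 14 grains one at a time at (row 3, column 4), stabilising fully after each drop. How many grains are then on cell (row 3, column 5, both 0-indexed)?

gen 0: 3,1,0,2,2,3
3,0,1,1,3,0
1,0,1,1,2,1
0,1,1,0,0,2
gen 1: 3,1,0,2,2,3
3,0,1,1,3,0
1,0,1,1,2,1
0,1,1,0,1,2
gen 2: 3,1,0,2,2,3
3,0,1,1,3,0
1,0,1,1,2,1
0,1,1,0,2,2
gen 3: 3,1,0,2,2,3
3,0,1,1,3,0
1,0,1,1,2,1
0,1,1,0,3,2
gen 4: 3,1,0,2,2,3
3,0,1,1,3,0
1,0,1,1,3,1
0,1,1,1,0,3
gen 5: 3,1,0,2,2,3
3,0,1,1,3,0
1,0,1,1,3,1
0,1,1,1,1,3
gen 6: 3,1,0,2,2,3
3,0,1,1,3,0
1,0,1,1,3,1
0,1,1,1,2,3
gen 7: 3,1,0,2,2,3
3,0,1,1,3,0
1,0,1,1,3,1
0,1,1,1,3,3
gen 8: 3,1,0,2,3,3
3,0,1,2,0,1
1,0,1,2,1,3
0,1,1,2,2,0
gen 9: 3,1,0,2,3,3
3,0,1,2,0,1
1,0,1,2,1,3
0,1,1,2,3,0
gen 10: 3,1,0,2,3,3
3,0,1,2,0,1
1,0,1,2,2,3
0,1,1,3,0,1
gen 11: 3,1,0,2,3,3
3,0,1,2,0,1
1,0,1,2,2,3
0,1,1,3,1,1
gen 12: 3,1,0,2,3,3
3,0,1,2,0,1
1,0,1,2,2,3
0,1,1,3,2,1
gen 13: 3,1,0,2,3,3
3,0,1,2,0,1
1,0,1,2,2,3
0,1,1,3,3,1
gen 14: 3,1,0,2,3,3
3,0,1,2,0,1
1,0,1,3,3,3
0,1,2,0,1,2

2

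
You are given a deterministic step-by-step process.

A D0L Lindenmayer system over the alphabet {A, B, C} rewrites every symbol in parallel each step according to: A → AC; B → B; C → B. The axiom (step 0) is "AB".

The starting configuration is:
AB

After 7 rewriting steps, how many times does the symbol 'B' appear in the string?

k=0  AB
k=1  ACB
k=2  ACBB
k=3  ACBBB
k=4  ACBBBB
k=5  ACBBBBB
k=6  ACBBBBBB
k=7  ACBBBBBBB

7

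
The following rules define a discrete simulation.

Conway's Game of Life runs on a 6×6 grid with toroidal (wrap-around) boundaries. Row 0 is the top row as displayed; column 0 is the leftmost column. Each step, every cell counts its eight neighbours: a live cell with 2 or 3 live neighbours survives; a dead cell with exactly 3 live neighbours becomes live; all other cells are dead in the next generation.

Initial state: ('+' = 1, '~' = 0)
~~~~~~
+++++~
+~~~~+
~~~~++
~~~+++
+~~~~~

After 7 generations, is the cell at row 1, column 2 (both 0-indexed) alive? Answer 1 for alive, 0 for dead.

1

k=0  ~~~~~~
+++++~
+~~~~+
~~~~++
~~~+++
+~~~~~
k=1  +~++~+
+++++~
~~+~~~
~~~+~~
+~~+~~
~~~~++
k=2  ~~~~~~
+~~~+~
~~~~+~
~~++~~
~~~+~+
~++~~~
k=3  ~+~~~~
~~~~~+
~~~~++
~~++~~
~+~++~
~~+~~~
k=4  ~~~~~~
+~~~++
~~~+++
~~+~~+
~+~~+~
~+++~~
k=5  ++++++
+~~+~~
~~~+~~
+~+~~+
++~~+~
~+++~~
k=6  ~~~~~+
+~~~~~
++++++
+~++++
~~~~+~
~~~~~~
k=7  ~~~~~~
~~++~~
~~~~~~
~~~~~~
~~~~+~
~~~~~~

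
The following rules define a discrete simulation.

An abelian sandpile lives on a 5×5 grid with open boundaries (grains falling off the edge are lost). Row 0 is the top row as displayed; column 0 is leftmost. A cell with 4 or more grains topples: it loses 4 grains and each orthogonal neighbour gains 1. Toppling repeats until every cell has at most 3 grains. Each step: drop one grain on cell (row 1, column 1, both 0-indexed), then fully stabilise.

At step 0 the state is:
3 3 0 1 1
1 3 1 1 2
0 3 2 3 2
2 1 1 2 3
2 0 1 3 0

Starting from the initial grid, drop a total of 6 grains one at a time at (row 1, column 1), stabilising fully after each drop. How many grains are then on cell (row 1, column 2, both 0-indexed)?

step 0: 3 3 0 1 1
1 3 1 1 2
0 3 2 3 2
2 1 1 2 3
2 0 1 3 0
step 1: 0 1 1 1 1
3 2 2 1 2
1 0 3 3 2
2 2 1 2 3
2 0 1 3 0
step 2: 0 1 1 1 1
3 3 2 1 2
1 0 3 3 2
2 2 1 2 3
2 0 1 3 0
step 3: 1 2 1 1 1
0 1 3 1 2
2 1 3 3 2
2 2 1 2 3
2 0 1 3 0
step 4: 1 2 1 1 1
0 2 3 1 2
2 1 3 3 2
2 2 1 2 3
2 0 1 3 0
step 5: 1 2 1 1 1
0 3 3 1 2
2 1 3 3 2
2 2 1 2 3
2 0 1 3 0
step 6: 1 3 2 1 1
1 1 1 3 2
2 3 1 0 3
2 2 2 3 3
2 0 1 3 0

1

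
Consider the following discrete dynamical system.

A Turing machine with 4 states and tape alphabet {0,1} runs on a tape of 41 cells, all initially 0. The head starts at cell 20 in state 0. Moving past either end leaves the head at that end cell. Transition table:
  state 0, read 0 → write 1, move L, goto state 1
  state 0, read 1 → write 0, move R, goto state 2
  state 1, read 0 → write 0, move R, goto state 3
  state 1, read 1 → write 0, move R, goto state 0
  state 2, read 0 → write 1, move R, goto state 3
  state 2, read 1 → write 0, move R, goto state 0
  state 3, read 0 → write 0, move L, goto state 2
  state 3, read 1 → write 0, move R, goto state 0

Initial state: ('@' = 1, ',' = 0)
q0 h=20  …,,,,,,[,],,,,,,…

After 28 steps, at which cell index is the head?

t=0: q0 h=20  …,,,,,,[,],,,,,,…
t=1: q1 h=19  …,,,,,,[,]@,,,,,…
t=2: q3 h=20  …,,,,,,[@],,,,,,…
t=3: q0 h=21  …,,,,,,[,],,,,,,…
t=4: q1 h=20  …,,,,,,[,]@,,,,,…
t=5: q3 h=21  …,,,,,,[@],,,,,,…
t=6: q0 h=22  …,,,,,,[,],,,,,,…
t=7: q1 h=21  …,,,,,,[,]@,,,,,…
t=8: q3 h=22  …,,,,,,[@],,,,,,…
t=9: q0 h=23  …,,,,,,[,],,,,,,…
t=10: q1 h=22  …,,,,,,[,]@,,,,,…
t=11: q3 h=23  …,,,,,,[@],,,,,,…
t=12: q0 h=24  …,,,,,,[,],,,,,,…
t=13: q1 h=23  …,,,,,,[,]@,,,,,…
t=14: q3 h=24  …,,,,,,[@],,,,,,…
t=15: q0 h=25  …,,,,,,[,],,,,,,…
t=16: q1 h=24  …,,,,,,[,]@,,,,,…
t=17: q3 h=25  …,,,,,,[@],,,,,,…
t=18: q0 h=26  …,,,,,,[,],,,,,,…
t=19: q1 h=25  …,,,,,,[,]@,,,,,…
t=20: q3 h=26  …,,,,,,[@],,,,,,…
t=21: q0 h=27  …,,,,,,[,],,,,,,…
t=22: q1 h=26  …,,,,,,[,]@,,,,,…
t=23: q3 h=27  …,,,,,,[@],,,,,,…
t=24: q0 h=28  …,,,,,,[,],,,,,,…
t=25: q1 h=27  …,,,,,,[,]@,,,,,…
t=26: q3 h=28  …,,,,,,[@],,,,,,…
t=27: q0 h=29  …,,,,,,[,],,,,,,…
t=28: q1 h=28  …,,,,,,[,]@,,,,,…

28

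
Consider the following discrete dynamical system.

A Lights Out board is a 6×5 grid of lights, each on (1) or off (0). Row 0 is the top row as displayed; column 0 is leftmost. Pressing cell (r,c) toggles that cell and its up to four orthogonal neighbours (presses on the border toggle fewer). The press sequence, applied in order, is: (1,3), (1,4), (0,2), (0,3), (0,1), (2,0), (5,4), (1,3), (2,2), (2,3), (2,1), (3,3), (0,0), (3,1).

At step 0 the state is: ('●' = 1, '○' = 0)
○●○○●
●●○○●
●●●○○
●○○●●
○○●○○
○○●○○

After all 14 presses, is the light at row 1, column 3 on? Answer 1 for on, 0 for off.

1

step 0: ○●○○●
●●○○●
●●●○○
●○○●●
○○●○○
○○●○○
step 1: ○●○●●
●●●●○
●●●●○
●○○●●
○○●○○
○○●○○
step 2: ○●○●○
●●●○●
●●●●●
●○○●●
○○●○○
○○●○○
step 3: ○○●○○
●●○○●
●●●●●
●○○●●
○○●○○
○○●○○
step 4: ○○○●●
●●○●●
●●●●●
●○○●●
○○●○○
○○●○○
step 5: ●●●●●
●○○●●
●●●●●
●○○●●
○○●○○
○○●○○
step 6: ●●●●●
○○○●●
○○●●●
○○○●●
○○●○○
○○●○○
step 7: ●●●●●
○○○●●
○○●●●
○○○●●
○○●○●
○○●●●
step 8: ●●●○●
○○●○○
○○●○●
○○○●●
○○●○●
○○●●●
step 9: ●●●○●
○○○○○
○●○●●
○○●●●
○○●○●
○○●●●
step 10: ●●●○●
○○○●○
○●●○○
○○●○●
○○●○●
○○●●●
step 11: ●●●○●
○●○●○
●○○○○
○●●○●
○○●○●
○○●●●
step 12: ●●●○●
○●○●○
●○○●○
○●○●○
○○●●●
○○●●●
step 13: ○○●○●
●●○●○
●○○●○
○●○●○
○○●●●
○○●●●
step 14: ○○●○●
●●○●○
●●○●○
●○●●○
○●●●●
○○●●●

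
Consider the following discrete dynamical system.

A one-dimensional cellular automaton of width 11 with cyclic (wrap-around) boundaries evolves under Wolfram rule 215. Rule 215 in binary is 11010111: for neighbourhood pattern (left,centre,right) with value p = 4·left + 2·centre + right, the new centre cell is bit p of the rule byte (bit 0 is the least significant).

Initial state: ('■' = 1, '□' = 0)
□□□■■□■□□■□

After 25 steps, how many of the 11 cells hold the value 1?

[0] □□□■■□■□□■□
[1] ■■■□■□■■■■■
[2] ■■■□■□□■■■■
[3] ■■■□■■■□■■■
[4] ■■■□□■■□□■■
[5] ■■■■■□■■■□■
[6] ■■■■■□□■■□□
[7] □■■■■■■□■■■
[8] □□■■■■■□□■■
[9] ■■□■■■■■■□■
[10] ■■□□■■■■■□□
[11] □■■■□■■■■■■
[12] □□■■□□■■■■■
[13] ■■□■■■□■■■■
[14] ■■□□■■□□■■■
[15] ■■■■□■■■□■■
[16] ■■■■□□■■□□■
[17] ■■■■■■□■■■□
[18] □■■■■■□□■■□
[19] ■□■■■■■■□■■
[20] ■□□■■■■■□□■
[21] ■■■□■■■■■■□
[22] □■■□□■■■■■□
[23] ■□■■■□■■■■■
[24] ■□□■■□□■■■■
[25] ■■■□■■■□■■■

9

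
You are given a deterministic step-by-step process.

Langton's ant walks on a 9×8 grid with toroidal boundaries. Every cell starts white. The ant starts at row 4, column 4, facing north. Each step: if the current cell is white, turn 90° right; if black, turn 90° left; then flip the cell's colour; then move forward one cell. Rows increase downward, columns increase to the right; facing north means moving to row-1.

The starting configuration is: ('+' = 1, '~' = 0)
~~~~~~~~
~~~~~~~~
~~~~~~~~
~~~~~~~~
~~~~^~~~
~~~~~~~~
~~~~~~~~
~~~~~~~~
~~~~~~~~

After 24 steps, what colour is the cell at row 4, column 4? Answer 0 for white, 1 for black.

0

gen 0: ~~~~~~~~
~~~~~~~~
~~~~~~~~
~~~~~~~~
~~~~^~~~
~~~~~~~~
~~~~~~~~
~~~~~~~~
~~~~~~~~
gen 1: ~~~~~~~~
~~~~~~~~
~~~~~~~~
~~~~~~~~
~~~~+>~~
~~~~~~~~
~~~~~~~~
~~~~~~~~
~~~~~~~~
gen 2: ~~~~~~~~
~~~~~~~~
~~~~~~~~
~~~~~~~~
~~~~++~~
~~~~~v~~
~~~~~~~~
~~~~~~~~
~~~~~~~~
gen 3: ~~~~~~~~
~~~~~~~~
~~~~~~~~
~~~~~~~~
~~~~++~~
~~~~<+~~
~~~~~~~~
~~~~~~~~
~~~~~~~~
gen 4: ~~~~~~~~
~~~~~~~~
~~~~~~~~
~~~~~~~~
~~~~^+~~
~~~~++~~
~~~~~~~~
~~~~~~~~
~~~~~~~~
gen 5: ~~~~~~~~
~~~~~~~~
~~~~~~~~
~~~~~~~~
~~~<~+~~
~~~~++~~
~~~~~~~~
~~~~~~~~
~~~~~~~~
gen 6: ~~~~~~~~
~~~~~~~~
~~~~~~~~
~~~^~~~~
~~~+~+~~
~~~~++~~
~~~~~~~~
~~~~~~~~
~~~~~~~~
gen 7: ~~~~~~~~
~~~~~~~~
~~~~~~~~
~~~+>~~~
~~~+~+~~
~~~~++~~
~~~~~~~~
~~~~~~~~
~~~~~~~~
gen 8: ~~~~~~~~
~~~~~~~~
~~~~~~~~
~~~++~~~
~~~+v+~~
~~~~++~~
~~~~~~~~
~~~~~~~~
~~~~~~~~
gen 9: ~~~~~~~~
~~~~~~~~
~~~~~~~~
~~~++~~~
~~~<++~~
~~~~++~~
~~~~~~~~
~~~~~~~~
~~~~~~~~
gen 10: ~~~~~~~~
~~~~~~~~
~~~~~~~~
~~~++~~~
~~~~++~~
~~~v++~~
~~~~~~~~
~~~~~~~~
~~~~~~~~
gen 11: ~~~~~~~~
~~~~~~~~
~~~~~~~~
~~~++~~~
~~~~++~~
~~<+++~~
~~~~~~~~
~~~~~~~~
~~~~~~~~
gen 12: ~~~~~~~~
~~~~~~~~
~~~~~~~~
~~~++~~~
~~^~++~~
~~++++~~
~~~~~~~~
~~~~~~~~
~~~~~~~~
gen 13: ~~~~~~~~
~~~~~~~~
~~~~~~~~
~~~++~~~
~~+>++~~
~~++++~~
~~~~~~~~
~~~~~~~~
~~~~~~~~
gen 14: ~~~~~~~~
~~~~~~~~
~~~~~~~~
~~~++~~~
~~++++~~
~~+v++~~
~~~~~~~~
~~~~~~~~
~~~~~~~~
gen 15: ~~~~~~~~
~~~~~~~~
~~~~~~~~
~~~++~~~
~~++++~~
~~+~>+~~
~~~~~~~~
~~~~~~~~
~~~~~~~~
gen 16: ~~~~~~~~
~~~~~~~~
~~~~~~~~
~~~++~~~
~~++^+~~
~~+~~+~~
~~~~~~~~
~~~~~~~~
~~~~~~~~
gen 17: ~~~~~~~~
~~~~~~~~
~~~~~~~~
~~~++~~~
~~+<~+~~
~~+~~+~~
~~~~~~~~
~~~~~~~~
~~~~~~~~
gen 18: ~~~~~~~~
~~~~~~~~
~~~~~~~~
~~~++~~~
~~+~~+~~
~~+v~+~~
~~~~~~~~
~~~~~~~~
~~~~~~~~
gen 19: ~~~~~~~~
~~~~~~~~
~~~~~~~~
~~~++~~~
~~+~~+~~
~~<+~+~~
~~~~~~~~
~~~~~~~~
~~~~~~~~
gen 20: ~~~~~~~~
~~~~~~~~
~~~~~~~~
~~~++~~~
~~+~~+~~
~~~+~+~~
~~v~~~~~
~~~~~~~~
~~~~~~~~
gen 21: ~~~~~~~~
~~~~~~~~
~~~~~~~~
~~~++~~~
~~+~~+~~
~~~+~+~~
~<+~~~~~
~~~~~~~~
~~~~~~~~
gen 22: ~~~~~~~~
~~~~~~~~
~~~~~~~~
~~~++~~~
~~+~~+~~
~^~+~+~~
~++~~~~~
~~~~~~~~
~~~~~~~~
gen 23: ~~~~~~~~
~~~~~~~~
~~~~~~~~
~~~++~~~
~~+~~+~~
~+>+~+~~
~++~~~~~
~~~~~~~~
~~~~~~~~
gen 24: ~~~~~~~~
~~~~~~~~
~~~~~~~~
~~~++~~~
~~+~~+~~
~+++~+~~
~+v~~~~~
~~~~~~~~
~~~~~~~~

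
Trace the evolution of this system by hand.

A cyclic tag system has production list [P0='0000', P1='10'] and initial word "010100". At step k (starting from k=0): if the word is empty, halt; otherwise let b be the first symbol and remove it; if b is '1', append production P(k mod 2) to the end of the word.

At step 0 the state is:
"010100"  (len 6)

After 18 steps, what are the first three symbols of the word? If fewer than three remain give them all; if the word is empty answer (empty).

0) "010100"  (len 6)
1) "10100"  (len 5)
2) "010010"  (len 6)
3) "10010"  (len 5)
4) "001010"  (len 6)
5) "01010"  (len 5)
6) "1010"  (len 4)
7) "0100000"  (len 7)
8) "100000"  (len 6)
9) "000000000"  (len 9)
10) "00000000"  (len 8)
11) "0000000"  (len 7)
12) "000000"  (len 6)
13) "00000"  (len 5)
14) "0000"  (len 4)
15) "000"  (len 3)
16) "00"  (len 2)
17) "0"  (len 1)
18) (halted — word empty)

(empty)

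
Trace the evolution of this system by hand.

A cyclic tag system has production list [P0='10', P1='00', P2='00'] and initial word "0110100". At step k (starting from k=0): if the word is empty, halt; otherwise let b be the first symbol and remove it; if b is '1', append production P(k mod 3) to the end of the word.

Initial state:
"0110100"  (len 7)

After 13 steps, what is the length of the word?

0

k=0  "0110100"  (len 7)
k=1  "110100"  (len 6)
k=2  "1010000"  (len 7)
k=3  "01000000"  (len 8)
k=4  "1000000"  (len 7)
k=5  "00000000"  (len 8)
k=6  "0000000"  (len 7)
k=7  "000000"  (len 6)
k=8  "00000"  (len 5)
k=9  "0000"  (len 4)
k=10  "000"  (len 3)
k=11  "00"  (len 2)
k=12  "0"  (len 1)
k=13  (halted — word empty)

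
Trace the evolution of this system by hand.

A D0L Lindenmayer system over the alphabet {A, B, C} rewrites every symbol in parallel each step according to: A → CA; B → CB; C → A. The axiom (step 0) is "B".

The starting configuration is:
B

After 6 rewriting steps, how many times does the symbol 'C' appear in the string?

8

0) B
1) CB
2) ACB
3) CAACB
4) ACACAACB
5) CAACAACACAACB
6) ACACAACACAACAACACAACB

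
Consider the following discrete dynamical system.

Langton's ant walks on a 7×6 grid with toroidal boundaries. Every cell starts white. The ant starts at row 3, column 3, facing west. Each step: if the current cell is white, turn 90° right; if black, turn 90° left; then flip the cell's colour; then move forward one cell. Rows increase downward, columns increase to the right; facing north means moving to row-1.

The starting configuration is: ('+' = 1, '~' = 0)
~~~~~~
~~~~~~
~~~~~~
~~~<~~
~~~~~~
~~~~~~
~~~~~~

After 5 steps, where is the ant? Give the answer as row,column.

step 0: ~~~~~~
~~~~~~
~~~~~~
~~~<~~
~~~~~~
~~~~~~
~~~~~~
step 1: ~~~~~~
~~~~~~
~~~^~~
~~~+~~
~~~~~~
~~~~~~
~~~~~~
step 2: ~~~~~~
~~~~~~
~~~+>~
~~~+~~
~~~~~~
~~~~~~
~~~~~~
step 3: ~~~~~~
~~~~~~
~~~++~
~~~+v~
~~~~~~
~~~~~~
~~~~~~
step 4: ~~~~~~
~~~~~~
~~~++~
~~~<+~
~~~~~~
~~~~~~
~~~~~~
step 5: ~~~~~~
~~~~~~
~~~++~
~~~~+~
~~~v~~
~~~~~~
~~~~~~

4,3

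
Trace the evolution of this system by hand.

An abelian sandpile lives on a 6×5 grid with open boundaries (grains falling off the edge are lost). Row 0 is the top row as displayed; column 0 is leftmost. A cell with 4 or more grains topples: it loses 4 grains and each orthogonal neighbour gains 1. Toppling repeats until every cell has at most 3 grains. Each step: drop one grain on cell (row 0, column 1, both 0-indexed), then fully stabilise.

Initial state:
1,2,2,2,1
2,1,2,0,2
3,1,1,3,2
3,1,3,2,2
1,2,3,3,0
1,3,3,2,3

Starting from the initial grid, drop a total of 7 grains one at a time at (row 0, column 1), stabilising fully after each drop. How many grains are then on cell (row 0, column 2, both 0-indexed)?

0) 1,2,2,2,1
2,1,2,0,2
3,1,1,3,2
3,1,3,2,2
1,2,3,3,0
1,3,3,2,3
1) 1,3,2,2,1
2,1,2,0,2
3,1,1,3,2
3,1,3,2,2
1,2,3,3,0
1,3,3,2,3
2) 2,0,3,2,1
2,2,2,0,2
3,1,1,3,2
3,1,3,2,2
1,2,3,3,0
1,3,3,2,3
3) 2,1,3,2,1
2,2,2,0,2
3,1,1,3,2
3,1,3,2,2
1,2,3,3,0
1,3,3,2,3
4) 2,2,3,2,1
2,2,2,0,2
3,1,1,3,2
3,1,3,2,2
1,2,3,3,0
1,3,3,2,3
5) 2,3,3,2,1
2,2,2,0,2
3,1,1,3,2
3,1,3,2,2
1,2,3,3,0
1,3,3,2,3
6) 3,1,0,3,1
2,3,3,0,2
3,1,1,3,2
3,1,3,2,2
1,2,3,3,0
1,3,3,2,3
7) 3,2,0,3,1
2,3,3,0,2
3,1,1,3,2
3,1,3,2,2
1,2,3,3,0
1,3,3,2,3

0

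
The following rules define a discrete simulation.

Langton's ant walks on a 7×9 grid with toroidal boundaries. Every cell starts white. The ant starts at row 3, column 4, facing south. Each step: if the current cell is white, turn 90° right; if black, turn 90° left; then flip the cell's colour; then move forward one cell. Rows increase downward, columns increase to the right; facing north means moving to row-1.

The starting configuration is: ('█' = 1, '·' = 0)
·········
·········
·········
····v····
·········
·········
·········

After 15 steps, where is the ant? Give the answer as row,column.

[0] ·········
·········
·········
····v····
·········
·········
·········
[1] ·········
·········
·········
···<█····
·········
·········
·········
[2] ·········
·········
···^·····
···██····
·········
·········
·········
[3] ·········
·········
···█>····
···██····
·········
·········
·········
[4] ·········
·········
···██····
···█v····
·········
·········
·········
[5] ·········
·········
···██····
···█·>···
·········
·········
·········
[6] ·········
·········
···██····
···█·█···
·····v···
·········
·········
[7] ·········
·········
···██····
···█·█···
····<█···
·········
·········
[8] ·········
·········
···██····
···█^█···
····██···
·········
·········
[9] ·········
·········
···██····
···██>···
····██···
·········
·········
[10] ·········
·········
···██^···
···██····
····██···
·········
·········
[11] ·········
·········
···███>··
···██····
····██···
·········
·········
[12] ·········
·········
···████··
···██·v··
····██···
·········
·········
[13] ·········
·········
···████··
···██<█··
····██···
·········
·········
[14] ·········
·········
···██^█··
···████··
····██···
·········
·········
[15] ·········
·········
···█<·█··
···████··
····██···
·········
·········

2,4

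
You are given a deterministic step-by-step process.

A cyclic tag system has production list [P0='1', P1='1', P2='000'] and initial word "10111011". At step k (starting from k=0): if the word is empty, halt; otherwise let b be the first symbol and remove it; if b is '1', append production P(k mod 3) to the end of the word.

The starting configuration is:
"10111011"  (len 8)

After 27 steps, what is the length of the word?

4

[0] "10111011"  (len 8)
[1] "01110111"  (len 8)
[2] "1110111"  (len 7)
[3] "110111000"  (len 9)
[4] "101110001"  (len 9)
[5] "011100011"  (len 9)
[6] "11100011"  (len 8)
[7] "11000111"  (len 8)
[8] "10001111"  (len 8)
[9] "0001111000"  (len 10)
[10] "001111000"  (len 9)
[11] "01111000"  (len 8)
[12] "1111000"  (len 7)
[13] "1110001"  (len 7)
[14] "1100011"  (len 7)
[15] "100011000"  (len 9)
[16] "000110001"  (len 9)
[17] "00110001"  (len 8)
[18] "0110001"  (len 7)
[19] "110001"  (len 6)
[20] "100011"  (len 6)
[21] "00011000"  (len 8)
[22] "0011000"  (len 7)
[23] "011000"  (len 6)
[24] "11000"  (len 5)
[25] "10001"  (len 5)
[26] "00011"  (len 5)
[27] "0011"  (len 4)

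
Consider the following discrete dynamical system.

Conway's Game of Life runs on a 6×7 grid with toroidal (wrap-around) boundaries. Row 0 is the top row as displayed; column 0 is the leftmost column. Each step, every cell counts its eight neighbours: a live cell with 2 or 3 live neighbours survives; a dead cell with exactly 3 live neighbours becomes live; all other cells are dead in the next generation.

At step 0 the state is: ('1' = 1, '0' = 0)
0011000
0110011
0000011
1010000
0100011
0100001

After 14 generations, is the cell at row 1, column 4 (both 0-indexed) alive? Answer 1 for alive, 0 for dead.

step 0: 0011000
0110011
0000011
1010000
0100011
0100001
step 1: 0001011
1111111
0010010
1100000
0110011
0100011
step 2: 0001000
1100000
0000010
1000010
0010010
0100000
step 3: 1110000
0000000
1100000
0000110
0100001
0010000
step 4: 0110000
0010000
0000000
0100011
0000010
0010000
step 5: 0111000
0110000
0000000
0000011
0000011
0110000
step 6: 1001000
0101000
0000000
0000011
1000011
1101000
step 7: 1001100
0010000
0000000
1000010
0100110
0110100
step 8: 0000100
0001000
0000000
0000111
1111111
1110000
step 9: 0111000
0000000
0000110
0110000
0000000
0000000
step 10: 0010000
0011100
0000000
0000000
0000000
0010000
step 11: 0110000
0011000
0001000
0000000
0000000
0000000
step 12: 0111000
0101000
0011000
0000000
0000000
0000000
step 13: 0101000
0100100
0011000
0000000
0000000
0010000
step 14: 0101000
0100100
0011000
0000000
0000000
0010000

1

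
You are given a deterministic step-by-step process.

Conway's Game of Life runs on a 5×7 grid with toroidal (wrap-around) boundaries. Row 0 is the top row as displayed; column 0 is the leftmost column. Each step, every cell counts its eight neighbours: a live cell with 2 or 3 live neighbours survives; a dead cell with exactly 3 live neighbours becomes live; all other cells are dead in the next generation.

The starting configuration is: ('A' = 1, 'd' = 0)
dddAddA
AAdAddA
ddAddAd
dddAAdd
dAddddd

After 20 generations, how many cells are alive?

18

gen 0: dddAddA
AAdAddA
ddAddAd
dddAAdd
dAddddd
gen 1: dAddddA
AAdAAAA
AAAddAA
ddAAAdd
ddAAAdd
gen 2: dAddddA
dddAAdd
ddddddd
AdddddA
dAddAAd
gen 3: AdAAddd
ddddddd
ddddddd
AddddAA
dAdddAd
gen 4: dAAdddd
ddddddd
ddddddA
AddddAA
dAAdAAd
gen 5: dAAAddd
ddddddd
AddddAA
AAddAdd
ddAAAAd
gen 6: dAddddd
AAAdddA
AAdddAA
AAAdddd
AddddAd
gen 7: ddAdddd
ddAddAd
dddddAd
ddAddAd
AdAdddA
gen 8: ddAAddA
ddddddd
ddddAAA
dAdddAd
ddAAddA
gen 9: ddAAddd
dddAAdA
ddddAAA
AdAAddd
AAdAAAA
gen 10: dAddddd
ddAdddA
AdAdddA
ddAdddd
AddddAA
gen 11: dAdddAd
ddAdddA
AdAAddA
dddddAd
AAddddA
gen 12: dAAddAd
ddAAdAA
AAAAdAA
ddAddAd
AAdddAA
gen 13: dddAddd
ddddddd
Adddddd
dddAddd
AdddAAd
gen 14: ddddAdd
ddddddd
ddddddd
ddddAdA
dddAAdd
gen 15: dddAAdd
ddddddd
ddddddd
dddAAAd
dddAAdd
gen 16: dddAAdd
ddddddd
ddddAdd
dddAdAd
ddAdddd
gen 17: dddAddd
dddAAdd
ddddAdd
dddAAdd
ddAdddd
gen 18: ddAAAdd
dddAAdd
dddddAd
dddAAdd
ddAdAdd
gen 19: ddAddAd
ddAddAd
dddddAd
dddAAAd
ddAddAd
gen 20: dAAAAAA
ddddAAA
dddAdAA
dddAdAA
ddAddAA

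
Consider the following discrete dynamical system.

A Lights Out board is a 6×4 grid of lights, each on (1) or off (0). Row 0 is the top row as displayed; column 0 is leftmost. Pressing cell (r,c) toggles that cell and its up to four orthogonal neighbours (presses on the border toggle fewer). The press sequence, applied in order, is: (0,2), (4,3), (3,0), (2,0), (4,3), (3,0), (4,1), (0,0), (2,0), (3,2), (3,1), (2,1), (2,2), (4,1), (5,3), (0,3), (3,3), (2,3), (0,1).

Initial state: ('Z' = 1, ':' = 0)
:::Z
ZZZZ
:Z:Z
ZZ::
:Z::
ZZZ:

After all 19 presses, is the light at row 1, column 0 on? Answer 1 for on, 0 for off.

0

gen 0: :::Z
ZZZZ
:Z:Z
ZZ::
:Z::
ZZZ:
gen 1: :ZZ:
ZZ:Z
:Z:Z
ZZ::
:Z::
ZZZ:
gen 2: :ZZ:
ZZ:Z
:Z:Z
ZZ:Z
:ZZZ
ZZZZ
gen 3: :ZZ:
ZZ:Z
ZZ:Z
:::Z
ZZZZ
ZZZZ
gen 4: :ZZ:
:Z:Z
:::Z
Z::Z
ZZZZ
ZZZZ
gen 5: :ZZ:
:Z:Z
:::Z
Z:::
ZZ::
ZZZ:
gen 6: :ZZ:
:Z:Z
Z::Z
:Z::
:Z::
ZZZ:
gen 7: :ZZ:
:Z:Z
Z::Z
::::
Z:Z:
Z:Z:
gen 8: Z:Z:
ZZ:Z
Z::Z
::::
Z:Z:
Z:Z:
gen 9: Z:Z:
:Z:Z
:Z:Z
Z:::
Z:Z:
Z:Z:
gen 10: Z:Z:
:Z:Z
:ZZZ
ZZZZ
Z:::
Z:Z:
gen 11: Z:Z:
:Z:Z
::ZZ
:::Z
ZZ::
Z:Z:
gen 12: Z:Z:
:::Z
ZZ:Z
:Z:Z
ZZ::
Z:Z:
gen 13: Z:Z:
::ZZ
Z:Z:
:ZZZ
ZZ::
Z:Z:
gen 14: Z:Z:
::ZZ
Z:Z:
::ZZ
::Z:
ZZZ:
gen 15: Z:Z:
::ZZ
Z:Z:
::ZZ
::ZZ
ZZ:Z
gen 16: Z::Z
::Z:
Z:Z:
::ZZ
::ZZ
ZZ:Z
gen 17: Z::Z
::Z:
Z:ZZ
::::
::Z:
ZZ:Z
gen 18: Z::Z
::ZZ
Z:::
:::Z
::Z:
ZZ:Z
gen 19: :ZZZ
:ZZZ
Z:::
:::Z
::Z:
ZZ:Z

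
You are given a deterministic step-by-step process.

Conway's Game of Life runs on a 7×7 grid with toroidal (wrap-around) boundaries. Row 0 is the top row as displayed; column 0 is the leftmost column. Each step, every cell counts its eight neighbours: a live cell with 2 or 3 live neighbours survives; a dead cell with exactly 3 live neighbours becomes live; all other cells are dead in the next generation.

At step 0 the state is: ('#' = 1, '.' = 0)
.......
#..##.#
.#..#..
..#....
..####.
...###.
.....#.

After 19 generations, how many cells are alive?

[0] .......
#..##.#
.#..#..
..#....
..####.
...###.
.....#.
[1] ....###
#..###.
###.##.
.##..#.
..#..#.
..#...#
.....#.
[2] ...#...
#.#....
#......
#....#.
..##.##
.....##
....#..
[3] ...#...
.#.....
#......
##..##.
#......
...#..#
....##.
[4] ....#..
.......
#.....#
##.....
##..##.
....###
...###.
[5] ...###.
.......
##....#
.....#.
.#..#..
#......
...#..#
[6] ...###.
#...###
#.....#
.#...##
.......
#......
...#.##
[7] #..#...
#..#...
.#..#..
.....##
#.....#
......#
...#.##
[8] #.##...
#####..
#...###
.....##
#......
.......
#...###
[9] .......
.......
..#....
....#..
......#
#....#.
##.####
[10] #...###
.......
.......
.......
.....##
.#.....
##..##.
[11] ##..#..
.....##
.......
.......
.......
.#..#..
.#..#..
[12] ##..#.#
#....##
.......
.......
.......
.......
.#####.
[13] .......
.#...#.
......#
.......
.......
..###..
.######
[14] ##.#..#
.......
.......
.......
...#...
.#.....
.#...#.
[15] ###...#
#......
.......
.......
.......
..#....
.#....#
[16] ..#...#
#.....#
.......
.......
.......
.......
......#
[17] .....##
#.....#
.......
.......
.......
.......
.......
[18] #....##
#....##
.......
.......
.......
.......
.......
[19] #....#.
#....#.
......#
.......
.......
.......
......#

6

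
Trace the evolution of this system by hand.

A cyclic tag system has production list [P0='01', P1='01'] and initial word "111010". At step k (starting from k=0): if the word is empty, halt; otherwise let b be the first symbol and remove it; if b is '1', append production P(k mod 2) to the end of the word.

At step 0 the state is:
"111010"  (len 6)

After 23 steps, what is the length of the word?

t=0: "111010"  (len 6)
t=1: "1101001"  (len 7)
t=2: "10100101"  (len 8)
t=3: "010010101"  (len 9)
t=4: "10010101"  (len 8)
t=5: "001010101"  (len 9)
t=6: "01010101"  (len 8)
t=7: "1010101"  (len 7)
t=8: "01010101"  (len 8)
t=9: "1010101"  (len 7)
t=10: "01010101"  (len 8)
t=11: "1010101"  (len 7)
t=12: "01010101"  (len 8)
t=13: "1010101"  (len 7)
t=14: "01010101"  (len 8)
t=15: "1010101"  (len 7)
t=16: "01010101"  (len 8)
t=17: "1010101"  (len 7)
t=18: "01010101"  (len 8)
t=19: "1010101"  (len 7)
t=20: "01010101"  (len 8)
t=21: "1010101"  (len 7)
t=22: "01010101"  (len 8)
t=23: "1010101"  (len 7)

7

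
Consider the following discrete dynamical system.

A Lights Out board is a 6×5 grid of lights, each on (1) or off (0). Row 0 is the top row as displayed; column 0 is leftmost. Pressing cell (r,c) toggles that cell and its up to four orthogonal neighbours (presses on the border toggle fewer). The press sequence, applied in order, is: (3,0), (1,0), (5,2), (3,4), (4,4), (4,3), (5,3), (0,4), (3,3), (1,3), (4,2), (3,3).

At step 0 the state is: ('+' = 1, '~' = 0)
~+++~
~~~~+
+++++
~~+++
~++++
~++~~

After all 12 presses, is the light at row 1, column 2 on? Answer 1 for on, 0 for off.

1

gen 0: ~+++~
~~~~+
+++++
~~+++
~++++
~++~~
gen 1: ~+++~
~~~~+
~++++
+++++
+++++
~++~~
gen 2: ++++~
++~~+
+++++
+++++
+++++
~++~~
gen 3: ++++~
++~~+
+++++
+++++
++~++
~~~+~
gen 4: ++++~
++~~+
++++~
+++~~
++~+~
~~~+~
gen 5: ++++~
++~~+
++++~
+++~+
++~~+
~~~++
gen 6: ++++~
++~~+
++++~
+++++
++++~
~~~~+
gen 7: ++++~
++~~+
++++~
+++++
+++~~
~~++~
gen 8: +++~+
++~~~
++++~
+++++
+++~~
~~++~
gen 9: +++~+
++~~~
+++~~
++~~~
++++~
~~++~
gen 10: +++++
+++++
++++~
++~~~
++++~
~~++~
gen 11: +++++
+++++
++++~
+++~~
+~~~~
~~~+~
gen 12: +++++
+++++
+++~~
++~++
+~~+~
~~~+~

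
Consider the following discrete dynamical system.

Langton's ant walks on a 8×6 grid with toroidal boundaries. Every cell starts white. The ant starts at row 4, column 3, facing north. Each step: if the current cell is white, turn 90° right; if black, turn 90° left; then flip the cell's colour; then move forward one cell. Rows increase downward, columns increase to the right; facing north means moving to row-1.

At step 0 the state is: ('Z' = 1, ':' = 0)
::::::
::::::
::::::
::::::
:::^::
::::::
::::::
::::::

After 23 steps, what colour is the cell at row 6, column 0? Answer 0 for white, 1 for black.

gen 0: ::::::
::::::
::::::
::::::
:::^::
::::::
::::::
::::::
gen 1: ::::::
::::::
::::::
::::::
:::Z>:
::::::
::::::
::::::
gen 2: ::::::
::::::
::::::
::::::
:::ZZ:
::::v:
::::::
::::::
gen 3: ::::::
::::::
::::::
::::::
:::ZZ:
:::<Z:
::::::
::::::
gen 4: ::::::
::::::
::::::
::::::
:::^Z:
:::ZZ:
::::::
::::::
gen 5: ::::::
::::::
::::::
::::::
::<:Z:
:::ZZ:
::::::
::::::
gen 6: ::::::
::::::
::::::
::^:::
::Z:Z:
:::ZZ:
::::::
::::::
gen 7: ::::::
::::::
::::::
::Z>::
::Z:Z:
:::ZZ:
::::::
::::::
gen 8: ::::::
::::::
::::::
::ZZ::
::ZvZ:
:::ZZ:
::::::
::::::
gen 9: ::::::
::::::
::::::
::ZZ::
::<ZZ:
:::ZZ:
::::::
::::::
gen 10: ::::::
::::::
::::::
::ZZ::
:::ZZ:
::vZZ:
::::::
::::::
gen 11: ::::::
::::::
::::::
::ZZ::
:::ZZ:
:<ZZZ:
::::::
::::::
gen 12: ::::::
::::::
::::::
::ZZ::
:^:ZZ:
:ZZZZ:
::::::
::::::
gen 13: ::::::
::::::
::::::
::ZZ::
:Z>ZZ:
:ZZZZ:
::::::
::::::
gen 14: ::::::
::::::
::::::
::ZZ::
:ZZZZ:
:ZvZZ:
::::::
::::::
gen 15: ::::::
::::::
::::::
::ZZ::
:ZZZZ:
:Z:>Z:
::::::
::::::
gen 16: ::::::
::::::
::::::
::ZZ::
:ZZ^Z:
:Z::Z:
::::::
::::::
gen 17: ::::::
::::::
::::::
::ZZ::
:Z<:Z:
:Z::Z:
::::::
::::::
gen 18: ::::::
::::::
::::::
::ZZ::
:Z::Z:
:Zv:Z:
::::::
::::::
gen 19: ::::::
::::::
::::::
::ZZ::
:Z::Z:
:<Z:Z:
::::::
::::::
gen 20: ::::::
::::::
::::::
::ZZ::
:Z::Z:
::Z:Z:
:v::::
::::::
gen 21: ::::::
::::::
::::::
::ZZ::
:Z::Z:
::Z:Z:
<Z::::
::::::
gen 22: ::::::
::::::
::::::
::ZZ::
:Z::Z:
^:Z:Z:
ZZ::::
::::::
gen 23: ::::::
::::::
::::::
::ZZ::
:Z::Z:
Z>Z:Z:
ZZ::::
::::::

1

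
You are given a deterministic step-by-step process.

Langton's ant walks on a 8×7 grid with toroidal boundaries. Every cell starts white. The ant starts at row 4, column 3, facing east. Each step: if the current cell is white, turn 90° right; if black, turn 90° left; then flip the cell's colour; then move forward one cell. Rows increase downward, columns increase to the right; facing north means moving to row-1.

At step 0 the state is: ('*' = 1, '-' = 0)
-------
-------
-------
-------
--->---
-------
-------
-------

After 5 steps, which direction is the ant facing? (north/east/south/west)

north

t=0: -------
-------
-------
-------
--->---
-------
-------
-------
t=1: -------
-------
-------
-------
---*---
---v---
-------
-------
t=2: -------
-------
-------
-------
---*---
--<*---
-------
-------
t=3: -------
-------
-------
-------
--^*---
--**---
-------
-------
t=4: -------
-------
-------
-------
--*>---
--**---
-------
-------
t=5: -------
-------
-------
---^---
--*----
--**---
-------
-------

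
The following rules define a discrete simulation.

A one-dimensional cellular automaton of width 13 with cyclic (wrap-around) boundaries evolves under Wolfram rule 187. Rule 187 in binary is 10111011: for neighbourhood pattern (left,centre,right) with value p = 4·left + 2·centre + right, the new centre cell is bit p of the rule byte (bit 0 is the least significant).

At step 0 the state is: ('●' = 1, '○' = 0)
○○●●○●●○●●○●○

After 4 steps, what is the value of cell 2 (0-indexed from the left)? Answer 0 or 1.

0) ○○●●○●●○●●○●○
1) ●●●○●●○●●○●○●
2) ●●○●●○●●○●○●●
3) ●○●●○●●○●○●●●
4) ○●●○●●○●○●●●●

1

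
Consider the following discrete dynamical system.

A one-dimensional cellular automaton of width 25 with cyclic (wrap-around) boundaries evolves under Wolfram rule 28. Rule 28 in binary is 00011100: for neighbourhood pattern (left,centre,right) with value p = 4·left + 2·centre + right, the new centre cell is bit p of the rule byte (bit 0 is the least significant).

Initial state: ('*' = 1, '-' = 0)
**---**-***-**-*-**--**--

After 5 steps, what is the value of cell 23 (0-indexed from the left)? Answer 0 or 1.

gen 0: **---**-***-**-*-**--**--
gen 1: *-*--*--*---*--*-*-*-*-*-
gen 2: *-**-**-**--**-*-*-*-*-*-
gen 3: *-*--*--*-*-*--*-*-*-*-*-
gen 4: *-**-**-*-*-**-*-*-*-*-*-
gen 5: *-*--*--*-*-*--*-*-*-*-*-

1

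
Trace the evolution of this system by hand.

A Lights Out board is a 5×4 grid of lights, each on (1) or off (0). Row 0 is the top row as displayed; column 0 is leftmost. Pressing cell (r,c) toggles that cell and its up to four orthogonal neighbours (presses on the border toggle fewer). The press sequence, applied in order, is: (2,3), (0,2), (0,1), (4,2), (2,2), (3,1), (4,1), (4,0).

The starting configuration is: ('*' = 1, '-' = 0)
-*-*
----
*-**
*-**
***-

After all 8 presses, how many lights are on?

step 0: -*-*
----
*-**
*-**
***-
step 1: -*-*
---*
*---
*-*-
***-
step 2: --*-
--**
*---
*-*-
***-
step 3: **--
-***
*---
*-*-
***-
step 4: **--
-***
*---
*---
*--*
step 5: **--
-*-*
****
*-*-
*--*
step 6: **--
-*-*
*-**
-*--
**-*
step 7: **--
-*-*
*-**
----
--**
step 8: **--
-*-*
*-**
*---
****

12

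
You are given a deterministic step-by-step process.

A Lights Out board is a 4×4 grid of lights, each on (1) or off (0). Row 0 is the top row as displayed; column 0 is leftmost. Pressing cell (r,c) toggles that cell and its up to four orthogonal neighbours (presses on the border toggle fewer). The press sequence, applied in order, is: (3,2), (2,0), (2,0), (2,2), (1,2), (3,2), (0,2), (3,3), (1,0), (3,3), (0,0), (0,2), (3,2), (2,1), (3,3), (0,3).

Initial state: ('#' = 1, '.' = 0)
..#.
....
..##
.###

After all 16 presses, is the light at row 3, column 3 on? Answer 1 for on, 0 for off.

0) ..#.
....
..##
.###
1) ..#.
....
...#
....
2) ..#.
#...
##.#
#...
3) ..#.
....
...#
....
4) ..#.
..#.
.##.
..#.
5) ....
.#.#
.#..
..#.
6) ....
.#.#
.##.
.#.#
7) .###
.###
.##.
.#.#
8) .###
.###
.###
.##.
9) ####
#.##
####
.##.
10) ####
#.##
###.
.#.#
11) ..##
..##
###.
.#.#
12) .#..
...#
###.
.#.#
13) .#..
...#
##..
..#.
14) .#..
.#.#
..#.
.##.
15) .#..
.#.#
..##
.#.#
16) .###
.#..
..##
.#.#

1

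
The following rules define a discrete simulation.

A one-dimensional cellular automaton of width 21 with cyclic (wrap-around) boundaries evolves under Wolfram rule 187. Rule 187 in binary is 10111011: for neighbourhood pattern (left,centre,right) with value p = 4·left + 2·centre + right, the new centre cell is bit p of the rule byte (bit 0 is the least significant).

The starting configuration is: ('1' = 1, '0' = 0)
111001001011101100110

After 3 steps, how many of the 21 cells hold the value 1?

[0] 111001001011101100110
[1] 110110110111011011101
[2] 101101101110110111011
[3] 011011011101101110111

15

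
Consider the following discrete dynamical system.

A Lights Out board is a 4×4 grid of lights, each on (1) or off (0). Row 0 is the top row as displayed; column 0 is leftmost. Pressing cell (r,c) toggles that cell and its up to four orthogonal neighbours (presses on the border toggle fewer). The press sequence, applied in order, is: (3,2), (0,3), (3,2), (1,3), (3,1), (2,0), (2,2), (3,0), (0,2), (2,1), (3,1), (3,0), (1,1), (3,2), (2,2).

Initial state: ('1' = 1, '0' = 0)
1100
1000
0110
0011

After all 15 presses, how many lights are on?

gen 0: 1100
1000
0110
0011
gen 1: 1100
1000
0100
0100
gen 2: 1111
1001
0100
0100
gen 3: 1111
1001
0110
0011
gen 4: 1110
1010
0111
0011
gen 5: 1110
1010
0011
1101
gen 6: 1110
0010
1111
0101
gen 7: 1110
0000
1000
0111
gen 8: 1110
0000
0000
1011
gen 9: 1001
0010
0000
1011
gen 10: 1001
0110
1110
1111
gen 11: 1001
0110
1010
0001
gen 12: 1001
0110
0010
1101
gen 13: 1101
1000
0110
1101
gen 14: 1101
1000
0100
1010
gen 15: 1101
1010
0011
1000

8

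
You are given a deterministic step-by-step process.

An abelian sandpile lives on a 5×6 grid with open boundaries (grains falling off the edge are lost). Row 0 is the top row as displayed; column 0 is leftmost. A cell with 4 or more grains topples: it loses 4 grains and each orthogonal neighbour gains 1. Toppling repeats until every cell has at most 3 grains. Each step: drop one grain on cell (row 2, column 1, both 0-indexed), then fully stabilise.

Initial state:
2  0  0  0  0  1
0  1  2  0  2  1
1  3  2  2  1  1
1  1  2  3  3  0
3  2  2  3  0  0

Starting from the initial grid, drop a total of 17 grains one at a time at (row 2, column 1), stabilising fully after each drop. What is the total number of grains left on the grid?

47

t=0: 2  0  0  0  0  1
0  1  2  0  2  1
1  3  2  2  1  1
1  1  2  3  3  0
3  2  2  3  0  0
t=1: 2  0  0  0  0  1
0  2  2  0  2  1
2  0  3  2  1  1
1  2  2  3  3  0
3  2  2  3  0  0
t=2: 2  0  0  0  0  1
0  2  2  0  2  1
2  1  3  2  1  1
1  2  2  3  3  0
3  2  2  3  0  0
t=3: 2  0  0  0  0  1
0  2  2  0  2  1
2  2  3  2  1  1
1  2  2  3  3  0
3  2  2  3  0  0
t=4: 2  0  0  0  0  1
0  2  2  0  2  1
2  3  3  2  1  1
1  2  2  3  3  0
3  2  2  3  0  0
t=5: 2  0  0  0  0  1
0  3  3  0  2  1
3  1  0  3  1  1
1  3  3  3  3  0
3  2  2  3  0  0
t=6: 2  0  0  0  0  1
0  3  3  0  2  1
3  2  0  3  1  1
1  3  3  3  3  0
3  2  2  3  0  0
t=7: 2  0  0  0  0  1
0  3  3  0  2  1
3  3  0  3  1  1
1  3  3  3  3  0
3  2  2  3  0  0
t=8: 2  1  1  0  0  1
2  2  1  2  2  1
2  1  2  2  3  1
1  1  1  0  1  1
1  2  2  2  2  0
t=9: 2  1  1  0  0  1
2  2  1  2  2  1
2  2  2  2  3  1
1  1  1  0  1  1
1  2  2  2  2  0
t=10: 2  1  1  0  0  1
2  2  1  2  2  1
2  3  2  2  3  1
1  1  1  0  1  1
1  2  2  2  2  0
t=11: 2  1  1  0  0  1
2  3  1  2  2  1
3  0  3  2  3  1
1  2  1  0  1  1
1  2  2  2  2  0
t=12: 2  1  1  0  0  1
2  3  1  2  2  1
3  1  3  2  3  1
1  2  1  0  1  1
1  2  2  2  2  0
t=13: 2  1  1  0  0  1
2  3  1  2  2  1
3  2  3  2  3  1
1  2  1  0  1  1
1  2  2  2  2  0
t=14: 2  1  1  0  0  1
2  3  1  2  2  1
3  3  3  2  3  1
1  2  1  0  1  1
1  2  2  2  2  0
t=15: 3  2  1  0  0  1
0  1  3  2  2  1
1  3  0  3  3  1
2  3  2  0  1  1
1  2  2  2  2  0
t=16: 3  2  1  0  0  1
0  2  3  2  2  1
2  1  1  3  3  1
3  0  3  0  1  1
1  3  2  2  2  0
t=17: 3  2  1  0  0  1
0  2  3  2  2  1
2  2  1  3  3  1
3  0  3  0  1  1
1  3  2  2  2  0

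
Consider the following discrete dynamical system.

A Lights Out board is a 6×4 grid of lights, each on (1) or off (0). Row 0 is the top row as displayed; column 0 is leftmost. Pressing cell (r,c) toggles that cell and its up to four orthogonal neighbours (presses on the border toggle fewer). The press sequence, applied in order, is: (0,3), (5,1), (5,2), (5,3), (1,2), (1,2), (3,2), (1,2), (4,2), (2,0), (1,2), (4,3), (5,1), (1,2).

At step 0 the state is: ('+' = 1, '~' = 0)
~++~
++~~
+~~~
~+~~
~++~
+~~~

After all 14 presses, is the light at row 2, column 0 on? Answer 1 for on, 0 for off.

gen 0: ~++~
++~~
+~~~
~+~~
~++~
+~~~
gen 1: ~+~+
++~+
+~~~
~+~~
~++~
+~~~
gen 2: ~+~+
++~+
+~~~
~+~~
~~+~
~++~
gen 3: ~+~+
++~+
+~~~
~+~~
~~~~
~~~+
gen 4: ~+~+
++~+
+~~~
~+~~
~~~+
~~+~
gen 5: ~+++
+~+~
+~+~
~+~~
~~~+
~~+~
gen 6: ~+~+
++~+
+~~~
~+~~
~~~+
~~+~
gen 7: ~+~+
++~+
+~+~
~~++
~~++
~~+~
gen 8: ~+++
+~+~
+~~~
~~++
~~++
~~+~
gen 9: ~+++
+~+~
+~~~
~~~+
~+~~
~~~~
gen 10: ~+++
~~+~
~+~~
+~~+
~+~~
~~~~
gen 11: ~+~+
~+~+
~++~
+~~+
~+~~
~~~~
gen 12: ~+~+
~+~+
~++~
+~~~
~+++
~~~+
gen 13: ~+~+
~+~+
~++~
+~~~
~~++
++++
gen 14: ~+++
~~+~
~+~~
+~~~
~~++
++++

0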